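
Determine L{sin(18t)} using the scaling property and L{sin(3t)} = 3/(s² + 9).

Using L{f(at)} = (1/a)F(s/a) with a=6: L{sin(18t)} = (1/6) · 3/((s/6)² + 9) = (1/6) · 3·36/(s² + 324) = 18/(s² + 324)

Final answer: 18/(s² + 324)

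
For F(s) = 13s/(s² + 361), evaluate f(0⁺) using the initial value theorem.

f(0⁺) = lim_{s→∞} s·13s/(s² + 361) = lim_{s→∞} 13s²/(s² + 361) = 13

Final answer: 13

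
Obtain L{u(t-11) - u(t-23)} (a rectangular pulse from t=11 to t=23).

L{u(t-a)} = e^(-as)/s. L{u(t-11) - u(t-23)} = (e^(-11s) - e^(-23s))/s

Final answer: (e^(-11s) - e^(-23s))/s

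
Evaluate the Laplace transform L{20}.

L{20} = 20 · L{1} = 20/s

Final answer: 20/s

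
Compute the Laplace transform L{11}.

L{11} = 11 · L{1} = 11/s

Final answer: 11/s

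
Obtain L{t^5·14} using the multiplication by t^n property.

L{14} = 14/s. d^1/ds^1[1/s] = -1/s². d^2/ds^2[1/s] = 2/s^3. d^3/ds^3[1/s] = -6/s^4. d^4/ds^4[1/s] = 24/s^5. d^5/ds^5[1/s] = -120/s^6. So L{t^5} = (-1)^{5}·-120/s^6 = 120/s^6. Then L{t^5·14} = 14·120/s^6 = 1680/s^6

Final answer: 1680/s^6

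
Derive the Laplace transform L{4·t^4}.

L{t^n} = n!/s^(n+1), so L{t^4} = 24/s^5. Then L{4·t^4} = 4·24/s^5 = 96/s^5

Final answer: 96/s^5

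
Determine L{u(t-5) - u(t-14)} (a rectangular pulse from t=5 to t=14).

L{u(t-a)} = e^(-as)/s. L{u(t-5) - u(t-14)} = (e^(-5s) - e^(-14s))/s

Final answer: (e^(-5s) - e^(-14s))/s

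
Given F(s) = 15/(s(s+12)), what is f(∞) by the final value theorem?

f(∞) = lim_{s→0} s·15/(s(s+12)) = lim_{s→0} 15/(s+12) = 15/12 = 5/4

Final answer: 5/4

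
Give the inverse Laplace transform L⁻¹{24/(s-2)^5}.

L⁻¹{n!/(s-a)^(n+1)} = t^n·e^(at), so L⁻¹{24/(s-2)^5} = t^4·e^(2t)

Final answer: t^4·e^(2t)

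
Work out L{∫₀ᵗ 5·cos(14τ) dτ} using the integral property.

L{∫₀ᵗ f(τ)dτ} = F(s)/s with F(s) = 5s/(s² + 196), so the result is (5s/(s² + 196))/s = 5/(s² + 196)

Final answer: 5/(s² + 196)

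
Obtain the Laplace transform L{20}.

L{20} = 20 · L{1} = 20/s

Final answer: 20/s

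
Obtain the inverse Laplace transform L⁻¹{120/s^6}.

L⁻¹{n!/s^(n+1)} = t^n with n=5. So L⁻¹{120/s^6} = t^5

Final answer: t^5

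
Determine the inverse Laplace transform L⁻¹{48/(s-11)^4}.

L⁻¹{n!/(s-a)^(n+1)} = t^n·e^(at) with n=3, a=11. So L⁻¹{6/(s-11)^4} = t^3·e^(11t), and L⁻¹{48/(s-11)^4} = (48/6)·t^3·e^(11t) = 8·t^3·e^(11t)

Final answer: 8·t^3·e^(11t)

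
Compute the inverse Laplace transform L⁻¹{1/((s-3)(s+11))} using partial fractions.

Decompose: A/(s-3) + B/(s+11). A = 1/14, B = -1/14. f(t) = (e^(3t) - e^(-11t))/14

Final answer: (e^(3t) - e^(-11t))/14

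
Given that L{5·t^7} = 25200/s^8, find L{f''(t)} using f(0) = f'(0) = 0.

L{f''(t)} = s²F(s) - sf(0) - f'(0) = s²·25200/s^8 - 0 - 0 = 25200/s^6

Final answer: 25200/s^6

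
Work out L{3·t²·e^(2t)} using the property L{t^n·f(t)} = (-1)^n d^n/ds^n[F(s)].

L{e^(2t)} = 1/(s-2). d/ds[1/(s-2)] = -1/(s-2)². d²/ds²[1/(s-2)] = 2/(s-2)³. So L{t²·e^(2t)} = (-1)² · 2/(s-2)³ = 2/(s-2)³. Then L{3·t²·e^(2t)} = 3·2/(s-2)³ = 6/(s-2)³

Final answer: 6/(s-2)³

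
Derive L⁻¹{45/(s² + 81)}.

This is the form c·a/(s² + a²) with a = 9, c = 5. L⁻¹ = 5·sin(9t)

Final answer: 5·sin(9t)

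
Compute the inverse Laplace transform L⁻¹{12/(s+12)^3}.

L⁻¹{n!/(s-a)^(n+1)} = t^n·e^(at) with n=2, a=-12. So L⁻¹{2/(s+12)^3} = t^2·e^(-12t), and L⁻¹{12/(s+12)^3} = (12/2)·t^2·e^(-12t) = 6·t^2·e^(-12t)

Final answer: 6·t^2·e^(-12t)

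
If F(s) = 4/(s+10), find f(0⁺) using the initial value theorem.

f(0⁺) = lim_{s→∞} s·4/(s+10) = lim_{s→∞} 4s/(s+10) = 4

Final answer: 4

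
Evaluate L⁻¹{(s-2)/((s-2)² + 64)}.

Using frequency shift: L⁻¹{(s-a)/((s-a)² + b²)} = e^(at)cos(bt). Here a=2, b=8

Final answer: e^(2t)·cos(8t)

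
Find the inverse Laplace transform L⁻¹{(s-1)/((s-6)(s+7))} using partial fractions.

Using partial fractions, f(t) = (5e^(6t) + 8e^(-7t))/13

Final answer: (5e^(6t) + 8e^(-7t))/13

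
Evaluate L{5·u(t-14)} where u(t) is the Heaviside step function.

L{u(t-a)} = e^(-as)/s. Here a=14, so L{u(t-14)} = e^(-14s)/s, and L{5·u(t-14)} = 5·e^(-14s)/s

Final answer: 5·e^(-14s)/s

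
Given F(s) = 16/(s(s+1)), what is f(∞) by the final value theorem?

f(∞) = lim_{s→0} s·16/(s(s+1)) = lim_{s→0} 16/(s+1) = 16/1 = 16

Final answer: 16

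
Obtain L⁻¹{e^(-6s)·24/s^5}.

L⁻¹{24/s^5} = t^4. By the time shift theorem, L⁻¹{e^(-as)F(s)} = u(t-a)f(t-a) with a=6, so L⁻¹{e^(-6s)·24/s^5} = u(t-6)·(t-6)^4

Final answer: u(t-6)·(t-6)^4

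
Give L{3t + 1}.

L{3t + 1} = 3·L{t} + L{1} = 3/s² + 1/s

Final answer: 3/s² + 1/s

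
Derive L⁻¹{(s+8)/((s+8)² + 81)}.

Using frequency shift: L⁻¹{(s-a)/((s-a)² + b²)} = e^(at)cos(bt). Here a=-8, b=9

Final answer: e^(-8t)·cos(9t)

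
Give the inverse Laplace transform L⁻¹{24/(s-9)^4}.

L⁻¹{n!/(s-a)^(n+1)} = t^n·e^(at) with n=3, a=9. So L⁻¹{6/(s-9)^4} = t^3·e^(9t), and L⁻¹{24/(s-9)^4} = (24/6)·t^3·e^(9t) = 4·t^3·e^(9t)

Final answer: 4·t^3·e^(9t)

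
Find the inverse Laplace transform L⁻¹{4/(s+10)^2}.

L⁻¹{n!/(s-a)^(n+1)} = t^n·e^(at) with n=1, a=-10. So L⁻¹{1/(s+10)^2} = t·e^(-10t), and L⁻¹{4/(s+10)^2} = (4/1)·t·e^(-10t) = 4·t·e^(-10t)

Final answer: 4·t·e^(-10t)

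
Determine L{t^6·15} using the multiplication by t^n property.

L{15} = 15/s. d^1/ds^1[1/s] = -1/s². d^2/ds^2[1/s] = 2/s^3. d^3/ds^3[1/s] = -6/s^4. d^4/ds^4[1/s] = 24/s^5. d^5/ds^5[1/s] = -120/s^6. d^6/ds^6[1/s] = 720/s^7. So L{t^6} = (-1)^{6}·720/s^7 = 720/s^7. Then L{t^6·15} = 15·720/s^7 = 10800/s^7

Final answer: 10800/s^7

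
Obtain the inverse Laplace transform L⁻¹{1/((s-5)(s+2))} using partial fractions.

Decompose: A/(s-5) + B/(s+2). A = 1/7, B = -1/7. f(t) = (e^(5t) - e^(-2t))/7

Final answer: (e^(5t) - e^(-2t))/7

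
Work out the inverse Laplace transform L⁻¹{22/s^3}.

L⁻¹{n!/s^(n+1)} = t^n with n=2. So L⁻¹{2/s^3} = t^2, and L⁻¹{22/s^3} = (22/2)·t^2 = 11·t^2

Final answer: 11·t^2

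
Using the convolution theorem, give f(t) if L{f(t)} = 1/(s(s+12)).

1/(s(s+12)) = (1/s)·(1/(s+12)) = L{1}·L{e^(-12t)}. By convolution, f(t) = 1*e^(-12t) = ∫₀ᵗ 1·e^(-12τ) dτ = (1 - e^(-12t))/12

Final answer: (1 - e^(-12t))/12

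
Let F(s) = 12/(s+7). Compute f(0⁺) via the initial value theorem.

f(0⁺) = lim_{s→∞} s·12/(s+7) = lim_{s→∞} 12s/(s+7) = 12

Final answer: 12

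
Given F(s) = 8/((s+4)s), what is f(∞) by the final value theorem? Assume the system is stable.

f(∞) = lim_{s→0} sF(s) = lim_{s→0} 8/(s+4) = 2

Final answer: 2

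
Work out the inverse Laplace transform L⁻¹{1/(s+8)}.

L⁻¹{1/(s-a)} = e^(at), so L⁻¹{1/(s+8)} = e^(-8t)

Final answer: e^(-8t)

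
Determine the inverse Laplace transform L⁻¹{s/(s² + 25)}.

L⁻¹{s/(s² + 25)} = cos(5t)

Final answer: cos(5t)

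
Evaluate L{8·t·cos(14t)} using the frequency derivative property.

L{cos(14t)} = s/(s² + 196). Derivative: d/ds[s/(s² + 196)] = [(s² + 196) - s·2s]/(s² + 196)² = (196 - s²)/(s² + 196)². So L{t·cos(14t)} = -F'(s) = (s² - 196)/(s² + 196)². Then L{8·t·cos(14t)} = 8·(s² - 196)/(s² + 196)²

Final answer: 8·(s² - 196)/(s² + 196)²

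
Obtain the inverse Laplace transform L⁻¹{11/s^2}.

L⁻¹{n!/s^(n+1)} = t^n with n=1. So L⁻¹{1/s^2} = t, and L⁻¹{11/s^2} = (11/1)·t = 11·t

Final answer: 11·t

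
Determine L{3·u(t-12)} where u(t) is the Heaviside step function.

L{u(t-a)} = e^(-as)/s. Here a=12, so L{u(t-12)} = e^(-12s)/s, and L{3·u(t-12)} = 3·e^(-12s)/s

Final answer: 3·e^(-12s)/s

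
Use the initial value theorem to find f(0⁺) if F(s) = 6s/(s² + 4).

f(0⁺) = lim_{s→∞} s·6s/(s² + 4) = lim_{s→∞} 6s²/(s² + 4) = 6

Final answer: 6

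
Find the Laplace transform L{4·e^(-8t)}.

L{e^(at)} = 1/(s-a), so L{e^(-8t)} = 1/(s+8). Then L{4·e^(-8t)} = 4/(s+8)

Final answer: 4/(s+8)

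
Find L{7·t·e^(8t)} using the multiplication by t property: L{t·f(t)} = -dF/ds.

Using L{t^n·e^(at)} = n!/(s-a)^(n+1), L{t·e^(8t)} = 1/(s-8)^2, so L{7·t·e^(8t)} = 7·1/(s-8)^2 = 7/(s-8)^2

Final answer: 7/(s-8)^2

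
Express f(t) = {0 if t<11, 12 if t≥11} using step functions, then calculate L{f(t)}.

f(t) = 12·u(t-11). L{u(t-11)} = e^(-11s)/s, so L{f(t)} = 12·e^(-11s)/s

Final answer: 12·e^(-11s)/s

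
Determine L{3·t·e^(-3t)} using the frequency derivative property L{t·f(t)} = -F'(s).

L{e^(-3t)} = 1/(s+3). By frequency derivative: L{t·e^(-3t)} = -d/ds[1/(s+3)] = -(-1)/(s+3)² = 1/(s+3)². Then L{3·t·e^(-3t)} = 3·1/(s+3)² = 3/(s+3)²

Final answer: 3/(s+3)²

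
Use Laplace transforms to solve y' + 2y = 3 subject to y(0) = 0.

sY + 2Y = 3/s. Y = 3/(s(s+2)). Partial fractions: Y = 3/2/s - 3/2/(s+2)

Final answer: y(t) = 3/2(1 - e^(-2t))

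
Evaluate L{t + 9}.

L{t + 9} = L{t} + 9·L{1} = 1/s² + 9/s

Final answer: 1/s² + 9/s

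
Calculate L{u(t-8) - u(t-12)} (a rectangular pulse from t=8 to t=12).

L{u(t-a)} = e^(-as)/s. L{u(t-8) - u(t-12)} = (e^(-8s) - e^(-12s))/s

Final answer: (e^(-8s) - e^(-12s))/s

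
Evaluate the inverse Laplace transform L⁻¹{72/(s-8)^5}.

L⁻¹{n!/(s-a)^(n+1)} = t^n·e^(at) with n=4, a=8. So L⁻¹{24/(s-8)^5} = t^4·e^(8t), and L⁻¹{72/(s-8)^5} = (72/24)·t^4·e^(8t) = 3·t^4·e^(8t)

Final answer: 3·t^4·e^(8t)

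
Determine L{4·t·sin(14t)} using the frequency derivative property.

L{sin(14t)} = 14/(s² + 196). By L{t·f(t)} = -F'(s): -d/ds[14/(s² + 196)] = -(14)·(-2s)/(s² + 196)² = 28s/(s² + 196)². Then L{4·t·sin(14t)} = 4·28s/(s² + 196)² = 112s/(s² + 196)²

Final answer: 112s/(s² + 196)²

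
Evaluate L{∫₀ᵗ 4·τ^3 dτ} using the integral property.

L{∫₀ᵗ f(τ)dτ} = F(s)/s with f(t) = 4t^3. F(s) = 24/s^4, so L{∫₀ᵗ 4·τ^3 dτ} = (24/s^4)/s = 24/s^5. (Check: ∫₀ᵗ 4·τ^3 dτ = 4t^4/4.)

Final answer: 24/s^5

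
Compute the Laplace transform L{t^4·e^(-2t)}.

L{t^n·e^(at)} = n!/(s-a)^(n+1), so L{t^4·e^(-2t)} = 24/(s+2)^5

Final answer: 24/(s+2)^5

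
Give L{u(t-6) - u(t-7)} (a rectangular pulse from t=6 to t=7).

L{u(t-a)} = e^(-as)/s. L{u(t-6) - u(t-7)} = (e^(-6s) - e^(-7s))/s

Final answer: (e^(-6s) - e^(-7s))/s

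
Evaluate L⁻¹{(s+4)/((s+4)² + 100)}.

Using frequency shift: L⁻¹{(s-a)/((s-a)² + b²)} = e^(at)cos(bt). Here a=-4, b=10

Final answer: e^(-4t)·cos(10t)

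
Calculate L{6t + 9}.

L{6t + 9} = 6·L{t} + 9·L{1} = 6/s² + 9/s

Final answer: 6/s² + 9/s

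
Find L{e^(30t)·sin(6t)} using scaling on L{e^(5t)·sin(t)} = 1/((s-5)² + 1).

Scaling with a=6: L{e^(30t)·sin(6t)} = (1/6) · 1/((s/6-5)² + 1). Simplifying: 6/((s-30)² + 36)

Final answer: 6/((s-30)² + 36)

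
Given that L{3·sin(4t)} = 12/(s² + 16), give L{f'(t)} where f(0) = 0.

L{f'(t)} = s·F(s) - f(0) = s·12/(s² + 16) - 0 = 12s/(s² + 16)

Final answer: 12s/(s² + 16)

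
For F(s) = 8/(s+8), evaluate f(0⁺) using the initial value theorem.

f(0⁺) = lim_{s→∞} s·8/(s+8) = lim_{s→∞} 8s/(s+8) = 8

Final answer: 8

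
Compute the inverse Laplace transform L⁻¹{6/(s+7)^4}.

L⁻¹{n!/(s-a)^(n+1)} = t^n·e^(at), so L⁻¹{6/(s+7)^4} = t^3·e^(-7t)

Final answer: t^3·e^(-7t)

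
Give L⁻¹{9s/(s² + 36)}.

This is the form c·s/(s² + a²) with a = 6, c = 9. L⁻¹ = 9·cos(6t)

Final answer: 9·cos(6t)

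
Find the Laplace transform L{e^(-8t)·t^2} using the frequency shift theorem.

L{e^(at)·t^n} = n!/(s-a)^(n+1), so L{e^(-8t)·t^2} = 2/(s+8)^3

Final answer: 2/(s+8)^3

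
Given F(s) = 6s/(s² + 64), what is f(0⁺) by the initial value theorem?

f(0⁺) = lim_{s→∞} s·6s/(s² + 64) = lim_{s→∞} 6s²/(s² + 64) = 6

Final answer: 6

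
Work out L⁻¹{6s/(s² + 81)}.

This is the form c·s/(s² + a²) with a = 9, c = 6. L⁻¹ = 6·cos(9t)

Final answer: 6·cos(9t)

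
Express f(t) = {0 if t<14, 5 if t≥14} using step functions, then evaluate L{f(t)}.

f(t) = 5·u(t-14). L{u(t-14)} = e^(-14s)/s, so L{f(t)} = 5·e^(-14s)/s

Final answer: 5·e^(-14s)/s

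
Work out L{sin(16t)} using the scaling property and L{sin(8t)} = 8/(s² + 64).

Using L{f(at)} = (1/a)F(s/a) with a=2: L{sin(16t)} = (1/2) · 8/((s/2)² + 64) = (1/2) · 8·4/(s² + 256) = 16/(s² + 256)

Final answer: 16/(s² + 256)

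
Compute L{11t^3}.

L{t^n} = n!/s^(n+1). So L{11t^3} = 11·3!/s^4 = 66/s^4

Final answer: 66/s^4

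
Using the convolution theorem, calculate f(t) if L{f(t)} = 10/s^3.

10/s^3 = (10/s)·(1/s^2) = L{10}·L{t}. By convolution, f(t) = 10*t = ∫₀ᵗ 10·τ dτ = 10·t²/2

Final answer: 10·t²/2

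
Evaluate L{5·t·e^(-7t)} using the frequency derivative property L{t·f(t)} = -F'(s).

L{e^(-7t)} = 1/(s+7). By frequency derivative: L{t·e^(-7t)} = -d/ds[1/(s+7)] = -(-1)/(s+7)² = 1/(s+7)². Then L{5·t·e^(-7t)} = 5·1/(s+7)² = 5/(s+7)²

Final answer: 5/(s+7)²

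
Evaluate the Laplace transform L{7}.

L{7} = 7 · L{1} = 7/s

Final answer: 7/s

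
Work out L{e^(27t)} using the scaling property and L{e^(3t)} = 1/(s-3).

Using L{f(at)} = (1/a)F(s/a) with a=9 and f(t) = e^(3t): L{e^(27t)} = (1/9) · 1/((s/9)-3) = (1/9) · 9/(s-27) = 1/(s-27)

Final answer: 1/(s-27)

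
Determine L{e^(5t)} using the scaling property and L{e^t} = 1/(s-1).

Using L{f(at)} = (1/a)F(s/a) with a=5 and f(t) = e^t: L{e^(5t)} = (1/5) · 1/((s/5)-1) = (1/5) · 5/(s-5) = 1/(s-5)

Final answer: 1/(s-5)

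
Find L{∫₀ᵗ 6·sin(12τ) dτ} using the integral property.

L{∫₀ᵗ f(τ)dτ} = F(s)/s with F(s) = 72/(s² + 144), so the result is (72/(s² + 144))/s = 72/(s(s² + 144))

Final answer: 72/(s(s² + 144))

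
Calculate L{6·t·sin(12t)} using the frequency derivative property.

L{sin(12t)} = 12/(s² + 144). By L{t·f(t)} = -F'(s): -d/ds[12/(s² + 144)] = -(12)·(-2s)/(s² + 144)² = 24s/(s² + 144)². Then L{6·t·sin(12t)} = 6·24s/(s² + 144)² = 144s/(s² + 144)²

Final answer: 144s/(s² + 144)²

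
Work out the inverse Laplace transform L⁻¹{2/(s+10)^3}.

L⁻¹{n!/(s-a)^(n+1)} = t^n·e^(at), so L⁻¹{2/(s+10)^3} = t^2·e^(-10t)

Final answer: t^2·e^(-10t)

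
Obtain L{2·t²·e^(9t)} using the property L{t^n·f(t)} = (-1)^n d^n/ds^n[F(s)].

L{e^(9t)} = 1/(s-9). d/ds[1/(s-9)] = -1/(s-9)². d²/ds²[1/(s-9)] = 2/(s-9)³. So L{t²·e^(9t)} = (-1)² · 2/(s-9)³ = 2/(s-9)³. Then L{2·t²·e^(9t)} = 2·2/(s-9)³ = 4/(s-9)³

Final answer: 4/(s-9)³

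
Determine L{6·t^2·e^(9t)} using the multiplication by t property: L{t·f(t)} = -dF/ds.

Using L{t^n·e^(at)} = n!/(s-a)^(n+1), L{t^2·e^(9t)} = 2/(s-9)^3, so L{6·t^2·e^(9t)} = 6·2/(s-9)^3 = 12/(s-9)^3

Final answer: 12/(s-9)^3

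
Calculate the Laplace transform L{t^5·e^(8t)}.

L{t^n·e^(at)} = n!/(s-a)^(n+1), so L{t^5·e^(8t)} = 120/(s-8)^6

Final answer: 120/(s-8)^6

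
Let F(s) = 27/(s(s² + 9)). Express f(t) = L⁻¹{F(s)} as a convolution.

27/(s(s² + 9)) = (1/s)·(27/(s² + 9)) = L{1}·L{9·sin(3t)}. So f(t) = 1*(9·sin(3t)) = ∫₀ᵗ 9·sin(3τ) dτ

Final answer: ∫₀ᵗ 9·sin(3τ) dτ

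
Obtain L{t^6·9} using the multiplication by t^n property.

L{9} = 9/s. d^1/ds^1[1/s] = -1/s². d^2/ds^2[1/s] = 2/s^3. d^3/ds^3[1/s] = -6/s^4. d^4/ds^4[1/s] = 24/s^5. d^5/ds^5[1/s] = -120/s^6. d^6/ds^6[1/s] = 720/s^7. So L{t^6} = (-1)^{6}·720/s^7 = 720/s^7. Then L{t^6·9} = 9·720/s^7 = 6480/s^7

Final answer: 6480/s^7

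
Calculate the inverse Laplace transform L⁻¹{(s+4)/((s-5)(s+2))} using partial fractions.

Using partial fractions, f(t) = (9e^(5t) - 2e^(-2t))/7

Final answer: (9e^(5t) - 2e^(-2t))/7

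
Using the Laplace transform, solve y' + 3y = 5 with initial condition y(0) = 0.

sY + 3Y = 5/s. Y = 5/(s(s+3)). Partial fractions: Y = 5/3/s - 5/3/(s+3)

Final answer: y(t) = 5/3(1 - e^(-3t))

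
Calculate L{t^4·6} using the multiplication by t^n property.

L{6} = 6/s. d^1/ds^1[1/s] = -1/s². d^2/ds^2[1/s] = 2/s^3. d^3/ds^3[1/s] = -6/s^4. d^4/ds^4[1/s] = 24/s^5. So L{t^4} = (-1)^{4}·24/s^5 = 24/s^5. Then L{t^4·6} = 6·24/s^5 = 144/s^5

Final answer: 144/s^5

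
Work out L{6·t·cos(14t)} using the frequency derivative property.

L{cos(14t)} = s/(s² + 196). Derivative: d/ds[s/(s² + 196)] = [(s² + 196) - s·2s]/(s² + 196)² = (196 - s²)/(s² + 196)². So L{t·cos(14t)} = -F'(s) = (s² - 196)/(s² + 196)². Then L{6·t·cos(14t)} = 6·(s² - 196)/(s² + 196)²

Final answer: 6·(s² - 196)/(s² + 196)²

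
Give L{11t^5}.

L{t^n} = n!/s^(n+1). So L{11t^5} = 11·5!/s^6 = 1320/s^6

Final answer: 1320/s^6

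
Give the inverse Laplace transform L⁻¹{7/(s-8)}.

L⁻¹{1/(s-a)} = e^(at), so L⁻¹{1/(s-8)} = e^(8t), and L⁻¹{7/(s-8)} = 7·e^(8t)

Final answer: 7·e^(8t)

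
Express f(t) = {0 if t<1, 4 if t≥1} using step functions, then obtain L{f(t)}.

f(t) = 4·u(t-1). L{u(t-1)} = e^(-s)/s, so L{f(t)} = 4·e^(-s)/s

Final answer: 4·e^(-s)/s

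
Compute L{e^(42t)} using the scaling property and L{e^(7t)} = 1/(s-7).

Using L{f(at)} = (1/a)F(s/a) with a=6 and f(t) = e^(7t): L{e^(42t)} = (1/6) · 1/((s/6)-7) = (1/6) · 6/(s-42) = 1/(s-42)

Final answer: 1/(s-42)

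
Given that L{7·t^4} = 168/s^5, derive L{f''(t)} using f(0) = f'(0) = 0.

L{f''(t)} = s²F(s) - sf(0) - f'(0) = s²·168/s^5 - 0 - 0 = 168/s^3

Final answer: 168/s^3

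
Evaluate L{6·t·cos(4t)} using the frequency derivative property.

L{cos(4t)} = s/(s² + 16). Derivative: d/ds[s/(s² + 16)] = [(s² + 16) - s·2s]/(s² + 16)² = (16 - s²)/(s² + 16)². So L{t·cos(4t)} = -F'(s) = (s² - 16)/(s² + 16)². Then L{6·t·cos(4t)} = 6·(s² - 16)/(s² + 16)²

Final answer: 6·(s² - 16)/(s² + 16)²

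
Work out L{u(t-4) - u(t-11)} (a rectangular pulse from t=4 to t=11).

L{u(t-a)} = e^(-as)/s. L{u(t-4) - u(t-11)} = (e^(-4s) - e^(-11s))/s

Final answer: (e^(-4s) - e^(-11s))/s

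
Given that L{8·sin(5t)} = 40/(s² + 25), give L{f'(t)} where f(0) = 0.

L{f'(t)} = s·F(s) - f(0) = s·40/(s² + 25) - 0 = 40s/(s² + 25)

Final answer: 40s/(s² + 25)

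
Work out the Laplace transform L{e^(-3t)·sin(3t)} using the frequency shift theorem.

Frequency shift: L{e^(at)f(t)} = F(s-a). L{e^(-3t)·sin(3t)} = 3/((s+3)² + 9)

Final answer: 3/((s+3)² + 9)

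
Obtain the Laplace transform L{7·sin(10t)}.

L{sin(ωt)} = ω/(s² + ω²), so L{sin(10t)} = 10/(s² + 100). Then L{7·sin(10t)} = 7·10/(s² + 100) = 70/(s² + 100)

Final answer: 70/(s² + 100)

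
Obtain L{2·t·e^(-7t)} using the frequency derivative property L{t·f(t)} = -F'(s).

L{e^(-7t)} = 1/(s+7). By frequency derivative: L{t·e^(-7t)} = -d/ds[1/(s+7)] = -(-1)/(s+7)² = 1/(s+7)². Then L{2·t·e^(-7t)} = 2·1/(s+7)² = 2/(s+7)²

Final answer: 2/(s+7)²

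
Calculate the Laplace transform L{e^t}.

L{e^(at)} = 1/(s-a), so L{e^t} = 1/(s-1)

Final answer: 1/(s-1)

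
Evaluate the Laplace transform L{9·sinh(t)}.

L{sinh(ωt)} = ω/(s² - ω²), so L{sinh(t)} = 1/(s² - 1). Then L{9·sinh(t)} = 9·1/(s² - 1) = 9/(s² - 1)

Final answer: 9/(s² - 1)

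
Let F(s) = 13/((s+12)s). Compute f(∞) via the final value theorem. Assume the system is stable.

f(∞) = lim_{s→0} sF(s) = lim_{s→0} 13/(s+12) = 13/12

Final answer: 13/12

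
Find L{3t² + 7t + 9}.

L{3t² + 7t + 9} = 3·2/s³ + 7/s² + 9/s = 6/s³ + 7/s² + 9/s

Final answer: 6/s³ + 7/s² + 9/s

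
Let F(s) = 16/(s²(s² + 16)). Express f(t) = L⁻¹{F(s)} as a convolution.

16/(s²(s² + 16)) = (1/s²)·(16/(s² + 16)) = L{t}·L{4·sin(4t)}. So f(t) = t*(4·sin(4t)) = ∫₀ᵗ 4τ·sin(4(t-τ)) dτ

Final answer: ∫₀ᵗ 4τ·sin(4(t-τ)) dτ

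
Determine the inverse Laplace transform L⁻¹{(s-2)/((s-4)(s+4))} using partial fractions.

Using partial fractions, f(t) = (2e^(4t) + 6e^(-4t))/8

Final answer: (2e^(4t) + 6e^(-4t))/8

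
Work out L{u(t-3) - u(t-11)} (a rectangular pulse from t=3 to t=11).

L{u(t-a)} = e^(-as)/s. L{u(t-3) - u(t-11)} = (e^(-3s) - e^(-11s))/s

Final answer: (e^(-3s) - e^(-11s))/s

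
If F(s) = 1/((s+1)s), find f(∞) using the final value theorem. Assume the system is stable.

f(∞) = lim_{s→0} sF(s) = lim_{s→0} 1/(s+1) = 1

Final answer: 1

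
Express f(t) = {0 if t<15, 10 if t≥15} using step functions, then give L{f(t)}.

f(t) = 10·u(t-15). L{u(t-15)} = e^(-15s)/s, so L{f(t)} = 10·e^(-15s)/s

Final answer: 10·e^(-15s)/s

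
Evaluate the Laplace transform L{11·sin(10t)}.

L{sin(ωt)} = ω/(s² + ω²), so L{sin(10t)} = 10/(s² + 100). Then L{11·sin(10t)} = 11·10/(s² + 100) = 110/(s² + 100)

Final answer: 110/(s² + 100)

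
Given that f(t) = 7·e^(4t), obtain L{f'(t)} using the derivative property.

f(0) = 7, F(s) = 7/(s-4). L{f'(t)} = s·F(s) - f(0) = 7s/(s-4) - 7 = (7s - 7(s-4))/(s-4) = 28/(s-4)

Final answer: 28/(s-4)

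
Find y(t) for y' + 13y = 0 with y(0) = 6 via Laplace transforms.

L{y'} + 13L{y} = 0. sY - 6 + 13Y = 0. Y(s+13) = 6. Y = 6/(s+13)

Final answer: y(t) = 6e^(-13t)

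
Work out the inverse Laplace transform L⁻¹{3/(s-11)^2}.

L⁻¹{n!/(s-a)^(n+1)} = t^n·e^(at) with n=1, a=11. So L⁻¹{1/(s-11)^2} = t·e^(11t), and L⁻¹{3/(s-11)^2} = (3/1)·t·e^(11t) = 3·t·e^(11t)

Final answer: 3·t·e^(11t)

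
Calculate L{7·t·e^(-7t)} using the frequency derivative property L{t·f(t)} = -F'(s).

L{e^(-7t)} = 1/(s+7). By frequency derivative: L{t·e^(-7t)} = -d/ds[1/(s+7)] = -(-1)/(s+7)² = 1/(s+7)². Then L{7·t·e^(-7t)} = 7·1/(s+7)² = 7/(s+7)²

Final answer: 7/(s+7)²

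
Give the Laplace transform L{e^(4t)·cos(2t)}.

L{e^(at)·cos(ωt)} = (s-a)/((s-a)² + ω²), so L{e^(4t)·cos(2t)} = (s-4)/((s-4)² + 4)

Final answer: (s-4)/((s-4)² + 4)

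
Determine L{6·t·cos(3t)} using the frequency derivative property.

L{cos(3t)} = s/(s² + 9). Derivative: d/ds[s/(s² + 9)] = [(s² + 9) - s·2s]/(s² + 9)² = (9 - s²)/(s² + 9)². So L{t·cos(3t)} = -F'(s) = (s² - 9)/(s² + 9)². Then L{6·t·cos(3t)} = 6·(s² - 9)/(s² + 9)²

Final answer: 6·(s² - 9)/(s² + 9)²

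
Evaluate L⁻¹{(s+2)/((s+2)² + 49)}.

Using frequency shift: L⁻¹{(s-a)/((s-a)² + b²)} = e^(at)cos(bt). Here a=-2, b=7

Final answer: e^(-2t)·cos(7t)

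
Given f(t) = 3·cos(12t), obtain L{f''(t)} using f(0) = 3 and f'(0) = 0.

F(s) = 3s/(s² + 144). L{f''(t)} = s²F(s) - sf(0) - f'(0) = 3s³/(s² + 144) - 3s = (3s³ - 3s(s² + 144))/(s² + 144) = -432s/(s² + 144)

Final answer: -432s/(s² + 144)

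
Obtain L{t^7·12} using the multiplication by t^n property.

L{12} = 12/s. d^1/ds^1[1/s] = -1/s². d^2/ds^2[1/s] = 2/s^3. d^3/ds^3[1/s] = -6/s^4. d^4/ds^4[1/s] = 24/s^5. d^5/ds^5[1/s] = -120/s^6. d^6/ds^6[1/s] = 720/s^7. d^7/ds^7[1/s] = -5040/s^8. So L{t^7} = (-1)^{7}·-5040/s^8 = 5040/s^8. Then L{t^7·12} = 12·5040/s^8 = 60480/s^8

Final answer: 60480/s^8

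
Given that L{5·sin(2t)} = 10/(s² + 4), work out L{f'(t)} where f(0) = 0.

L{f'(t)} = s·F(s) - f(0) = s·10/(s² + 4) - 0 = 10s/(s² + 4)

Final answer: 10s/(s² + 4)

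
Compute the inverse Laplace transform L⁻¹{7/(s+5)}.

L⁻¹{1/(s-a)} = e^(at), so L⁻¹{1/(s+5)} = e^(-5t), and L⁻¹{7/(s+5)} = 7·e^(-5t)

Final answer: 7·e^(-5t)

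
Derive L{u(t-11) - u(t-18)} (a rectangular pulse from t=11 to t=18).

L{u(t-a)} = e^(-as)/s. L{u(t-11) - u(t-18)} = (e^(-11s) - e^(-18s))/s

Final answer: (e^(-11s) - e^(-18s))/s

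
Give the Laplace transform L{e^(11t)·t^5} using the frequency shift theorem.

L{e^(at)·t^n} = n!/(s-a)^(n+1), so L{e^(11t)·t^5} = 120/(s-11)^6

Final answer: 120/(s-11)^6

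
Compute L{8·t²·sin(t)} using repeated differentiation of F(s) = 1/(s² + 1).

F(s) = 1/(s² + 1). F'(s) = -2s/(s² + 1)². F''(s) = -2(1 - 3s²)/(s² + 1)³ = (6s² - 2)/(s² + 1)³. So L{t²·sin(t)} = (-1)² F''(s) = (6s² - 2)/(s² + 1)³. Then L{8·t²·sin(t)} = 8·(6s² - 2)/(s² + 1)³ = (48s² - 16)/(s² + 1)³

Final answer: (48s² - 16)/(s² + 1)³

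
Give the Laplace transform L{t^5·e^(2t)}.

L{t^n·e^(at)} = n!/(s-a)^(n+1), so L{t^5·e^(2t)} = 120/(s-2)^6

Final answer: 120/(s-2)^6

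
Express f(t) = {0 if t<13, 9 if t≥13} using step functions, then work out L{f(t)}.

f(t) = 9·u(t-13). L{u(t-13)} = e^(-13s)/s, so L{f(t)} = 9·e^(-13s)/s

Final answer: 9·e^(-13s)/s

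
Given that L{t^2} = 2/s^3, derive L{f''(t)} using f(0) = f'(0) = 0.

L{f''(t)} = s²F(s) - sf(0) - f'(0) = s²·2/s^3 - 0 - 0 = 2/s

Final answer: 2/s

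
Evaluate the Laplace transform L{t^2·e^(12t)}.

L{t^n·e^(at)} = n!/(s-a)^(n+1), so L{t^2·e^(12t)} = 2/(s-12)^3

Final answer: 2/(s-12)^3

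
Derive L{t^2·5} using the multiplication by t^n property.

L{5} = 5/s. d^1/ds^1[1/s] = -1/s². d^2/ds^2[1/s] = 2/s^3. So L{t^2} = (-1)^{2}·2/s^3 = 2/s^3. Then L{t^2·5} = 5·2/s^3 = 10/s^3

Final answer: 10/s^3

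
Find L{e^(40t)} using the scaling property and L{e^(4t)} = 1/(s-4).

Using L{f(at)} = (1/a)F(s/a) with a=10 and f(t) = e^(4t): L{e^(40t)} = (1/10) · 1/((s/10)-4) = (1/10) · 10/(s-40) = 1/(s-40)

Final answer: 1/(s-40)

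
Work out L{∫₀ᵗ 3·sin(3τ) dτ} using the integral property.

L{∫₀ᵗ f(τ)dτ} = F(s)/s with F(s) = 9/(s² + 9), so the result is (9/(s² + 9))/s = 9/(s(s² + 9))

Final answer: 9/(s(s² + 9))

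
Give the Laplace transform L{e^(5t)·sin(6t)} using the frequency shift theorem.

Frequency shift: L{e^(at)f(t)} = F(s-a). L{e^(5t)·sin(6t)} = 6/((s-5)² + 36)

Final answer: 6/((s-5)² + 36)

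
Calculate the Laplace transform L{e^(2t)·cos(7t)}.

L{e^(at)·cos(ωt)} = (s-a)/((s-a)² + ω²), so L{e^(2t)·cos(7t)} = (s-2)/((s-2)² + 49)

Final answer: (s-2)/((s-2)² + 49)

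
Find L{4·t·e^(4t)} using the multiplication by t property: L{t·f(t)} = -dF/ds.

Using L{t^n·e^(at)} = n!/(s-a)^(n+1), L{t·e^(4t)} = 1/(s-4)^2, so L{4·t·e^(4t)} = 4·1/(s-4)^2 = 4/(s-4)^2

Final answer: 4/(s-4)^2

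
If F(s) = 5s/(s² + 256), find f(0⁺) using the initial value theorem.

f(0⁺) = lim_{s→∞} s·5s/(s² + 256) = lim_{s→∞} 5s²/(s² + 256) = 5

Final answer: 5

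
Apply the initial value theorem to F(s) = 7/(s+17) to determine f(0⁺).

f(0⁺) = lim_{s→∞} s·7/(s+17) = lim_{s→∞} 7s/(s+17) = 7

Final answer: 7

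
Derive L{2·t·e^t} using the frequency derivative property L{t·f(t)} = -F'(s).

L{e^t} = 1/(s-1). By frequency derivative: L{t·e^t} = -d/ds[1/(s-1)] = -(-1)/(s-1)² = 1/(s-1)². Then L{2·t·e^t} = 2·1/(s-1)² = 2/(s-1)²

Final answer: 2/(s-1)²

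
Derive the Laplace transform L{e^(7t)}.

L{e^(at)} = 1/(s-a), so L{e^(7t)} = 1/(s-7)

Final answer: 1/(s-7)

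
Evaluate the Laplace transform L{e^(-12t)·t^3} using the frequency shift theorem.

L{e^(at)·t^n} = n!/(s-a)^(n+1), so L{e^(-12t)·t^3} = 6/(s+12)^4

Final answer: 6/(s+12)^4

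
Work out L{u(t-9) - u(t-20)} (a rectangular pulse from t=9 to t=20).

L{u(t-a)} = e^(-as)/s. L{u(t-9) - u(t-20)} = (e^(-9s) - e^(-20s))/s

Final answer: (e^(-9s) - e^(-20s))/s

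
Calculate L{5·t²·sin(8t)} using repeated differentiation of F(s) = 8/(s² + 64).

F(s) = 8/(s² + 64). F'(s) = -16s/(s² + 64)². F''(s) = -16(64 - 3s²)/(s² + 64)³ = (48s² - 1024)/(s² + 64)³. So L{t²·sin(8t)} = (-1)² F''(s) = (48s² - 1024)/(s² + 64)³. Then L{5·t²·sin(8t)} = 5·(48s² - 1024)/(s² + 64)³ = (240s² - 5120)/(s² + 64)³

Final answer: (240s² - 5120)/(s² + 64)³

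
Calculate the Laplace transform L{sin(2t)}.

L{sin(ωt)} = ω/(s² + ω²), so L{sin(2t)} = 2/(s² + 4)

Final answer: 2/(s² + 4)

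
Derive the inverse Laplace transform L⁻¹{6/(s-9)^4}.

L⁻¹{n!/(s-a)^(n+1)} = t^n·e^(at), so L⁻¹{6/(s-9)^4} = t^3·e^(9t)

Final answer: t^3·e^(9t)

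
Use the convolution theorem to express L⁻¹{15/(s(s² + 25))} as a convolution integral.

15/(s(s² + 25)) = (1/s)·(15/(s² + 25)) = L{1}·L{3·sin(5t)}. So f(t) = 1*(3·sin(5t)) = ∫₀ᵗ 3·sin(5τ) dτ

Final answer: ∫₀ᵗ 3·sin(5τ) dτ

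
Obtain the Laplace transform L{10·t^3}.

L{t^n} = n!/s^(n+1), so L{t^3} = 6/s^4. Then L{10·t^3} = 10·6/s^4 = 60/s^4

Final answer: 60/s^4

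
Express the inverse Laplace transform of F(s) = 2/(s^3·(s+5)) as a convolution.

2/(s^3·(s+5)) = (2/s^3)·(1/(s+5)) = L{t^2}·L{e^(-5t)}. So f(t) = t^2*e^(-5t) = ∫₀ᵗ τ^2·e^(-5(t-τ)) dτ

Final answer: ∫₀ᵗ τ^2·e^(-5(t-τ)) dτ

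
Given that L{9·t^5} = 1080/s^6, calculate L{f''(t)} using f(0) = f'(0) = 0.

L{f''(t)} = s²F(s) - sf(0) - f'(0) = s²·1080/s^6 - 0 - 0 = 1080/s^4

Final answer: 1080/s^4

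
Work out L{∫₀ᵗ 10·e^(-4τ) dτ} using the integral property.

L{∫₀ᵗ f(τ)dτ} = F(s)/s with F(s) = 10/(s+4), so L{∫₀ᵗ 10·e^(-4τ) dτ} = 10/(s(s+4))

Final answer: 10/(s(s+4))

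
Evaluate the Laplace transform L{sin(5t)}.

L{sin(ωt)} = ω/(s² + ω²), so L{sin(5t)} = 5/(s² + 25)

Final answer: 5/(s² + 25)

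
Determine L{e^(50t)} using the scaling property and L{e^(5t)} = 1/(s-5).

Using L{f(at)} = (1/a)F(s/a) with a=10 and f(t) = e^(5t): L{e^(50t)} = (1/10) · 1/((s/10)-5) = (1/10) · 10/(s-50) = 1/(s-50)

Final answer: 1/(s-50)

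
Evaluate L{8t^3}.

L{t^n} = n!/s^(n+1). So L{8t^3} = 8·3!/s^4 = 48/s^4

Final answer: 48/s^4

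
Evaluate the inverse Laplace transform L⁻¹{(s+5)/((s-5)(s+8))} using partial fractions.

Using partial fractions, f(t) = (10e^(5t) + 3e^(-8t))/13

Final answer: (10e^(5t) + 3e^(-8t))/13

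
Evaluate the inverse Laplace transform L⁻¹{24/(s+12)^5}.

L⁻¹{n!/(s-a)^(n+1)} = t^n·e^(at), so L⁻¹{24/(s+12)^5} = t^4·e^(-12t)

Final answer: t^4·e^(-12t)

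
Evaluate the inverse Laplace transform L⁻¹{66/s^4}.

L⁻¹{n!/s^(n+1)} = t^n with n=3. So L⁻¹{6/s^4} = t^3, and L⁻¹{66/s^4} = (66/6)·t^3 = 11·t^3

Final answer: 11·t^3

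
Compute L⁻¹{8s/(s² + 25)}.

This is the form c·s/(s² + a²) with a = 5, c = 8. L⁻¹ = 8·cos(5t)

Final answer: 8·cos(5t)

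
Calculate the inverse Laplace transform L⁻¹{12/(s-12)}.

L⁻¹{1/(s-a)} = e^(at), so L⁻¹{1/(s-12)} = e^(12t), and L⁻¹{12/(s-12)} = 12·e^(12t)

Final answer: 12·e^(12t)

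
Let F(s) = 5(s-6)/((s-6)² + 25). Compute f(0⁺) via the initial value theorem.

f(0⁺) = lim_{s→∞} sF(s) = lim_{s→∞} 5s(s-6)/((s-6)² + 25) = 5

Final answer: 5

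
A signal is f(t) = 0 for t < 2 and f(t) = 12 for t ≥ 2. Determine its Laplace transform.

f(t) = 12·u(t-2). L{u(t-2)} = e^(-2s)/s, so L{f(t)} = 12·e^(-2s)/s

Final answer: 12·e^(-2s)/s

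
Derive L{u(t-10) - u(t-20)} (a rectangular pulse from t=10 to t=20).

L{u(t-a)} = e^(-as)/s. L{u(t-10) - u(t-20)} = (e^(-10s) - e^(-20s))/s

Final answer: (e^(-10s) - e^(-20s))/s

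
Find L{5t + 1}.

L{5t + 1} = 5·L{t} + L{1} = 5/s² + 1/s

Final answer: 5/s² + 1/s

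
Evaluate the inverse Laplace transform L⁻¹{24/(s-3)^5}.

L⁻¹{n!/(s-a)^(n+1)} = t^n·e^(at), so L⁻¹{24/(s-3)^5} = t^4·e^(3t)

Final answer: t^4·e^(3t)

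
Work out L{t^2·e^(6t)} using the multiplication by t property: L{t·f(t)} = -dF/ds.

Using L{t^n·e^(at)} = n!/(s-a)^(n+1), L{t^2·e^(6t)} = 2/(s-6)^3

Final answer: 2/(s-6)^3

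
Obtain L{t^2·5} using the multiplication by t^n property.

L{5} = 5/s. d^1/ds^1[1/s] = -1/s². d^2/ds^2[1/s] = 2/s^3. So L{t^2} = (-1)^{2}·2/s^3 = 2/s^3. Then L{t^2·5} = 5·2/s^3 = 10/s^3

Final answer: 10/s^3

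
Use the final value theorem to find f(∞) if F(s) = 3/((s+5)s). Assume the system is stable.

f(∞) = lim_{s→0} sF(s) = lim_{s→0} 3/(s+5) = 3/5

Final answer: 3/5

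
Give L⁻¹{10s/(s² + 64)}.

This is the form c·s/(s² + a²) with a = 8, c = 10. L⁻¹ = 10·cos(8t)

Final answer: 10·cos(8t)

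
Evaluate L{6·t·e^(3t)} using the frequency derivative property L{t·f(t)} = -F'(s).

L{e^(3t)} = 1/(s-3). By frequency derivative: L{t·e^(3t)} = -d/ds[1/(s-3)] = -(-1)/(s-3)² = 1/(s-3)². Then L{6·t·e^(3t)} = 6·1/(s-3)² = 6/(s-3)²

Final answer: 6/(s-3)²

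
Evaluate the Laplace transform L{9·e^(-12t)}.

L{e^(at)} = 1/(s-a), so L{e^(-12t)} = 1/(s+12). Then L{9·e^(-12t)} = 9/(s+12)

Final answer: 9/(s+12)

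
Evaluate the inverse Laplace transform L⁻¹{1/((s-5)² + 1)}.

Using frequency shift, L⁻¹{1/((s-5)² + 1)} = e^(5t)·sin(t)

Final answer: e^(5t)·sin(t)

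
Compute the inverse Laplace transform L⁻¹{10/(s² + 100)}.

L⁻¹{10/(s² + 100)} = sin(10t)

Final answer: sin(10t)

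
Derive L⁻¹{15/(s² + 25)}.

This is the form c·a/(s² + a²) with a = 5, c = 3. L⁻¹ = 3·sin(5t)

Final answer: 3·sin(5t)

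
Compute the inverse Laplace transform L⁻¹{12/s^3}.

L⁻¹{n!/s^(n+1)} = t^n with n=2. So L⁻¹{2/s^3} = t^2, and L⁻¹{12/s^3} = (12/2)·t^2 = 6·t^2

Final answer: 6·t^2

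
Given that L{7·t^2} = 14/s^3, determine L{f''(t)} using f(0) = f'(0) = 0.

L{f''(t)} = s²F(s) - sf(0) - f'(0) = s²·14/s^3 - 0 - 0 = 14/s

Final answer: 14/s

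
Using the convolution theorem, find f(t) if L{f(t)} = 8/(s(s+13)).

8/(s(s+13)) = (8/s)·(1/(s+13)) = L{8}·L{e^(-13t)}. By convolution, f(t) = 8*e^(-13t) = ∫₀ᵗ 8·e^(-13τ) dτ = 8·(1 - e^(-13t))/13

Final answer: 8·(1 - e^(-13t))/13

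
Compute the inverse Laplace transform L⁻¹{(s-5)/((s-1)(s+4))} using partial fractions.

Using partial fractions, f(t) = (-4e^t + 9e^(-4t))/5

Final answer: (-4e^t + 9e^(-4t))/5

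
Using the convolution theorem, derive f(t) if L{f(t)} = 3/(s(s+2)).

3/(s(s+2)) = (3/s)·(1/(s+2)) = L{3}·L{e^(-2t)}. By convolution, f(t) = 3*e^(-2t) = ∫₀ᵗ 3·e^(-2τ) dτ = 3·(1 - e^(-2t))/2

Final answer: 3·(1 - e^(-2t))/2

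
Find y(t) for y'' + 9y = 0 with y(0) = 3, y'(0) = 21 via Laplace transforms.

L{y''} + 9L{y} = 0. s²Y - 3s - 21 + 9Y = 0. Y(s² + 9) = 3s + 21. Y = (3s + 21)/(s² + 9). Inverting: y(t) = 3cos(3t) + 7sin(3t)

Final answer: y(t) = 3cos(3t) + 7sin(3t)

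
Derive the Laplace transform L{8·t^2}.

L{t^n} = n!/s^(n+1), so L{t^2} = 2/s^3. Then L{8·t^2} = 8·2/s^3 = 16/s^3

Final answer: 16/s^3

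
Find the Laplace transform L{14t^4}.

L{14t^4} = 14 · L{t^4} = 14 · 24/s^5 = 336/s^5

Final answer: 336/s^5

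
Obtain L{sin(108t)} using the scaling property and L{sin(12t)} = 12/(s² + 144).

Using L{f(at)} = (1/a)F(s/a) with a=9: L{sin(108t)} = (1/9) · 12/((s/9)² + 144) = (1/9) · 12·81/(s² + 11664) = 108/(s² + 11664)

Final answer: 108/(s² + 11664)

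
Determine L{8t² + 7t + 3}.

L{8t² + 7t + 3} = 8·2/s³ + 7/s² + 3/s = 16/s³ + 7/s² + 3/s

Final answer: 16/s³ + 7/s² + 3/s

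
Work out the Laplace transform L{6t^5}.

L{6t^5} = 6 · L{t^5} = 6 · 120/s^6 = 720/s^6

Final answer: 720/s^6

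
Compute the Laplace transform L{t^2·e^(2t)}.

L{t^n·e^(at)} = n!/(s-a)^(n+1), so L{t^2·e^(2t)} = 2/(s-2)^3

Final answer: 2/(s-2)^3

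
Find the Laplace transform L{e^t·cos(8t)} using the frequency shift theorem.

Frequency shift: L{e^(at)f(t)} = F(s-a). L{e^t·cos(8t)} = (s-1)/((s-1)² + 64)

Final answer: (s-1)/((s-1)² + 64)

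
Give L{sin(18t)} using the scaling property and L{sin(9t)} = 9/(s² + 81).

Using L{f(at)} = (1/a)F(s/a) with a=2: L{sin(18t)} = (1/2) · 9/((s/2)² + 81) = (1/2) · 9·4/(s² + 324) = 18/(s² + 324)

Final answer: 18/(s² + 324)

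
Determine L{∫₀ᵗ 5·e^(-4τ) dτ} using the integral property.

L{∫₀ᵗ f(τ)dτ} = F(s)/s with F(s) = 5/(s+4), so L{∫₀ᵗ 5·e^(-4τ) dτ} = 5/(s(s+4))

Final answer: 5/(s(s+4))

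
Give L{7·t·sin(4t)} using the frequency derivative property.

L{sin(4t)} = 4/(s² + 16). By L{t·f(t)} = -F'(s): -d/ds[4/(s² + 16)] = -(4)·(-2s)/(s² + 16)² = 8s/(s² + 16)². Then L{7·t·sin(4t)} = 7·8s/(s² + 16)² = 56s/(s² + 16)²

Final answer: 56s/(s² + 16)²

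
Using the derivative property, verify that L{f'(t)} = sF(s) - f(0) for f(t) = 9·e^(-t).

f'(t) = -9e^(-t). Direct: L{f'(t)} = -9/(s+1). Property: s·9/(s+1) - 9 = (9s - 9(s+1))/(s+1) = -9/(s+1). ✓

Final answer: -9/(s+1)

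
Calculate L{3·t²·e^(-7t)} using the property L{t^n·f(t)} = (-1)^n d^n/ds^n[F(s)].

L{e^(-7t)} = 1/(s+7). d/ds[1/(s+7)] = -1/(s+7)². d²/ds²[1/(s+7)] = 2/(s+7)³. So L{t²·e^(-7t)} = (-1)² · 2/(s+7)³ = 2/(s+7)³. Then L{3·t²·e^(-7t)} = 3·2/(s+7)³ = 6/(s+7)³

Final answer: 6/(s+7)³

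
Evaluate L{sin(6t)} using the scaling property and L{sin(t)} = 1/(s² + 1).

Using L{f(at)} = (1/a)F(s/a) with a=6: L{sin(6t)} = (1/6) · 1/((s/6)² + 1) = (1/6) · 1·36/(s² + 36) = 6/(s² + 36)

Final answer: 6/(s² + 36)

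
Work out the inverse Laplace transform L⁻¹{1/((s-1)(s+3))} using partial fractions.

Decompose: A/(s-1) + B/(s+3). A = 1/4, B = -1/4. f(t) = (e^t - e^(-3t))/4

Final answer: (e^t - e^(-3t))/4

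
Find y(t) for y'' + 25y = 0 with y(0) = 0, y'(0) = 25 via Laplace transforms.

L{y''} + 25L{y} = 0. s²Y - 0 - 25 + 25Y = 0. Y(s² + 25) = 25. Y = (25)/(s² + 25). Inverting: y(t) = 5sin(5t)

Final answer: y(t) = 5sin(5t)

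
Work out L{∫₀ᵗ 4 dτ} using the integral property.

L{∫₀ᵗ f(τ)dτ} = F(s)/s with f(t) = 4. F(s) = 4/s, so L{∫₀ᵗ 4 dτ} = (4/s)/s = 4/s². (Check: ∫₀ᵗ 4 dτ = 4t.)

Final answer: 4/s²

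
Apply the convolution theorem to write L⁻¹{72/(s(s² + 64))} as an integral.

72/(s(s² + 64)) = (1/s)·(72/(s² + 64)) = L{1}·L{9·sin(8t)}. So f(t) = 1*(9·sin(8t)) = ∫₀ᵗ 9·sin(8τ) dτ

Final answer: ∫₀ᵗ 9·sin(8τ) dτ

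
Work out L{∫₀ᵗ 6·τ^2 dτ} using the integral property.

L{∫₀ᵗ f(τ)dτ} = F(s)/s with f(t) = 6t^2. F(s) = 12/s^3, so L{∫₀ᵗ 6·τ^2 dτ} = (12/s^3)/s = 12/s^4. (Check: ∫₀ᵗ 6·τ^2 dτ = 6t^3/3.)

Final answer: 12/s^4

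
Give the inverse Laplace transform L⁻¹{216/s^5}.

L⁻¹{n!/s^(n+1)} = t^n with n=4. So L⁻¹{24/s^5} = t^4, and L⁻¹{216/s^5} = (216/24)·t^4 = 9·t^4

Final answer: 9·t^4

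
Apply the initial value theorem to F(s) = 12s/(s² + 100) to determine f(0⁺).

f(0⁺) = lim_{s→∞} s·12s/(s² + 100) = lim_{s→∞} 12s²/(s² + 100) = 12

Final answer: 12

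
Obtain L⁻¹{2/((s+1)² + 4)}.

Form: b/((s-a)² + b²) → e^(at)sin(bt). With a=-1, b=2

Final answer: e^(-t)·sin(2t)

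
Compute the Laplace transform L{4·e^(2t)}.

L{e^(at)} = 1/(s-a), so L{e^(2t)} = 1/(s-2). Then L{4·e^(2t)} = 4/(s-2)

Final answer: 4/(s-2)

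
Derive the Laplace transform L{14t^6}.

L{14t^6} = 14 · L{t^6} = 14 · 720/s^7 = 10080/s^7

Final answer: 10080/s^7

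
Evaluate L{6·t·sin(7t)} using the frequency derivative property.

L{sin(7t)} = 7/(s² + 49). By L{t·f(t)} = -F'(s): -d/ds[7/(s² + 49)] = -(7)·(-2s)/(s² + 49)² = 14s/(s² + 49)². Then L{6·t·sin(7t)} = 6·14s/(s² + 49)² = 84s/(s² + 49)²

Final answer: 84s/(s² + 49)²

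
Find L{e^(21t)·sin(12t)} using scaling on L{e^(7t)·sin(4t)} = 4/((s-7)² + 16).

Scaling with a=3: L{e^(21t)·sin(12t)} = (1/3) · 4/((s/3-7)² + 16). Simplifying: 12/((s-21)² + 144)

Final answer: 12/((s-21)² + 144)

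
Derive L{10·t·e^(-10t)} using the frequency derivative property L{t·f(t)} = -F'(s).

L{e^(-10t)} = 1/(s+10). By frequency derivative: L{t·e^(-10t)} = -d/ds[1/(s+10)] = -(-1)/(s+10)² = 1/(s+10)². Then L{10·t·e^(-10t)} = 10·1/(s+10)² = 10/(s+10)²

Final answer: 10/(s+10)²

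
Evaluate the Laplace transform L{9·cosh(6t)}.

L{cosh(ωt)} = s/(s² - ω²), so L{cosh(6t)} = s/(s² - 36). Then L{9·cosh(6t)} = 9·s/(s² - 36) = 9s/(s² - 36)

Final answer: 9s/(s² - 36)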